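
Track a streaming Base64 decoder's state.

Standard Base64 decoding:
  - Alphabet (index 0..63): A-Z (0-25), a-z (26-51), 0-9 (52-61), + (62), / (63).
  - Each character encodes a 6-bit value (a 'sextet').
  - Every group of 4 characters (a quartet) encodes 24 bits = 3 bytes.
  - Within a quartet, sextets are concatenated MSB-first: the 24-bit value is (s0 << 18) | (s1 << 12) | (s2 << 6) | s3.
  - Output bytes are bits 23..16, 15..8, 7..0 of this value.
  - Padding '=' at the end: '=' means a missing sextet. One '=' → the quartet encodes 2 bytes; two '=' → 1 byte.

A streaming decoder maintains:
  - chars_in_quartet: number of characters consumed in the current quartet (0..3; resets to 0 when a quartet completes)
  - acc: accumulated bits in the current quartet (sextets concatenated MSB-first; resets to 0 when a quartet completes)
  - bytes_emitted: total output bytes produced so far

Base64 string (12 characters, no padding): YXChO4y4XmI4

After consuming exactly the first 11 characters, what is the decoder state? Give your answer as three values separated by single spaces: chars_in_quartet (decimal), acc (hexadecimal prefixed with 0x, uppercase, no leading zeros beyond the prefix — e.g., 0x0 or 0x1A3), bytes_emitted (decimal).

After char 0 ('Y'=24): chars_in_quartet=1 acc=0x18 bytes_emitted=0
After char 1 ('X'=23): chars_in_quartet=2 acc=0x617 bytes_emitted=0
After char 2 ('C'=2): chars_in_quartet=3 acc=0x185C2 bytes_emitted=0
After char 3 ('h'=33): chars_in_quartet=4 acc=0x6170A1 -> emit 61 70 A1, reset; bytes_emitted=3
After char 4 ('O'=14): chars_in_quartet=1 acc=0xE bytes_emitted=3
After char 5 ('4'=56): chars_in_quartet=2 acc=0x3B8 bytes_emitted=3
After char 6 ('y'=50): chars_in_quartet=3 acc=0xEE32 bytes_emitted=3
After char 7 ('4'=56): chars_in_quartet=4 acc=0x3B8CB8 -> emit 3B 8C B8, reset; bytes_emitted=6
After char 8 ('X'=23): chars_in_quartet=1 acc=0x17 bytes_emitted=6
After char 9 ('m'=38): chars_in_quartet=2 acc=0x5E6 bytes_emitted=6
After char 10 ('I'=8): chars_in_quartet=3 acc=0x17988 bytes_emitted=6

Answer: 3 0x17988 6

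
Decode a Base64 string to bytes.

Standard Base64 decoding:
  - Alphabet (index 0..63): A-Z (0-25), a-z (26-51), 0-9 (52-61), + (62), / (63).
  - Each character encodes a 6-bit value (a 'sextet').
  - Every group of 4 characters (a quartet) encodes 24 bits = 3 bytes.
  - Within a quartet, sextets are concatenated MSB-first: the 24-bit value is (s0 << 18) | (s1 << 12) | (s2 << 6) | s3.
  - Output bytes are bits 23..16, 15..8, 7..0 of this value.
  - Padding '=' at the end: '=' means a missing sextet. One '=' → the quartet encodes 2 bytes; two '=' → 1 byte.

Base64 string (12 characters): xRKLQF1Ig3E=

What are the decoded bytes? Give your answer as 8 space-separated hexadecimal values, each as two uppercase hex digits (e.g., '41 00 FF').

After char 0 ('x'=49): chars_in_quartet=1 acc=0x31 bytes_emitted=0
After char 1 ('R'=17): chars_in_quartet=2 acc=0xC51 bytes_emitted=0
After char 2 ('K'=10): chars_in_quartet=3 acc=0x3144A bytes_emitted=0
After char 3 ('L'=11): chars_in_quartet=4 acc=0xC5128B -> emit C5 12 8B, reset; bytes_emitted=3
After char 4 ('Q'=16): chars_in_quartet=1 acc=0x10 bytes_emitted=3
After char 5 ('F'=5): chars_in_quartet=2 acc=0x405 bytes_emitted=3
After char 6 ('1'=53): chars_in_quartet=3 acc=0x10175 bytes_emitted=3
After char 7 ('I'=8): chars_in_quartet=4 acc=0x405D48 -> emit 40 5D 48, reset; bytes_emitted=6
After char 8 ('g'=32): chars_in_quartet=1 acc=0x20 bytes_emitted=6
After char 9 ('3'=55): chars_in_quartet=2 acc=0x837 bytes_emitted=6
After char 10 ('E'=4): chars_in_quartet=3 acc=0x20DC4 bytes_emitted=6
Padding '=': partial quartet acc=0x20DC4 -> emit 83 71; bytes_emitted=8

Answer: C5 12 8B 40 5D 48 83 71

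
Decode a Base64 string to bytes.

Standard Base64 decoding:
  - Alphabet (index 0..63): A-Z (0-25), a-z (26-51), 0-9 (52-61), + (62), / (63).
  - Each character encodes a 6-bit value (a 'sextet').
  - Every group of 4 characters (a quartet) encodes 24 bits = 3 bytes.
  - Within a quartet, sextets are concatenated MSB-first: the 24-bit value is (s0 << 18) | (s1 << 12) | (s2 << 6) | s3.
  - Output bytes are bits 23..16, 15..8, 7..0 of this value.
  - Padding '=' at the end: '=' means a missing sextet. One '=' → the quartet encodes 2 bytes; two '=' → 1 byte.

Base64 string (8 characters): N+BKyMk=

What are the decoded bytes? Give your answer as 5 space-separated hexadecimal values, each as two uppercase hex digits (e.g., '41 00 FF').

Answer: 37 E0 4A C8 C9

Derivation:
After char 0 ('N'=13): chars_in_quartet=1 acc=0xD bytes_emitted=0
After char 1 ('+'=62): chars_in_quartet=2 acc=0x37E bytes_emitted=0
After char 2 ('B'=1): chars_in_quartet=3 acc=0xDF81 bytes_emitted=0
After char 3 ('K'=10): chars_in_quartet=4 acc=0x37E04A -> emit 37 E0 4A, reset; bytes_emitted=3
After char 4 ('y'=50): chars_in_quartet=1 acc=0x32 bytes_emitted=3
After char 5 ('M'=12): chars_in_quartet=2 acc=0xC8C bytes_emitted=3
After char 6 ('k'=36): chars_in_quartet=3 acc=0x32324 bytes_emitted=3
Padding '=': partial quartet acc=0x32324 -> emit C8 C9; bytes_emitted=5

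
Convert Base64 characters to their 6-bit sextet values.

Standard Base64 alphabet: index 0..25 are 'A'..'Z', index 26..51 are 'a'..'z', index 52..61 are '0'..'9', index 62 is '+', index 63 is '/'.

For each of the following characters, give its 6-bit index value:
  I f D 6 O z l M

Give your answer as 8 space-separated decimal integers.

'I': A..Z range, ord('I') − ord('A') = 8
'f': a..z range, 26 + ord('f') − ord('a') = 31
'D': A..Z range, ord('D') − ord('A') = 3
'6': 0..9 range, 52 + ord('6') − ord('0') = 58
'O': A..Z range, ord('O') − ord('A') = 14
'z': a..z range, 26 + ord('z') − ord('a') = 51
'l': a..z range, 26 + ord('l') − ord('a') = 37
'M': A..Z range, ord('M') − ord('A') = 12

Answer: 8 31 3 58 14 51 37 12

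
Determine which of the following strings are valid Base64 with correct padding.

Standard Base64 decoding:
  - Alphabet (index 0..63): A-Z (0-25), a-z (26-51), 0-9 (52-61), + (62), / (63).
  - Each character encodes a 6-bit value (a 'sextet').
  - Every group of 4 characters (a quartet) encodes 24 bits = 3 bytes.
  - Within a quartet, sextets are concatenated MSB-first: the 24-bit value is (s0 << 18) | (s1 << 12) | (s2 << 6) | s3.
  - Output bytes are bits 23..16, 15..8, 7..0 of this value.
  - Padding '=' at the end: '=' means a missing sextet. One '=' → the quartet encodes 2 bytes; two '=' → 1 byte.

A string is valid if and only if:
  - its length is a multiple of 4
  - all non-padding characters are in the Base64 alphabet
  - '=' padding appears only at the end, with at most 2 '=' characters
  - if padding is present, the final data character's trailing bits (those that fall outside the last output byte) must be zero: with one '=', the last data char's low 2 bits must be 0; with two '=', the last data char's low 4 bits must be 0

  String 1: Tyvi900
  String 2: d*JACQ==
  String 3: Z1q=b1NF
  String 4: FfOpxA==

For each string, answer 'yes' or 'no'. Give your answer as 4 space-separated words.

String 1: 'Tyvi900' → invalid (len=7 not mult of 4)
String 2: 'd*JACQ==' → invalid (bad char(s): ['*'])
String 3: 'Z1q=b1NF' → invalid (bad char(s): ['=']; '=' in middle)
String 4: 'FfOpxA==' → valid

Answer: no no no yes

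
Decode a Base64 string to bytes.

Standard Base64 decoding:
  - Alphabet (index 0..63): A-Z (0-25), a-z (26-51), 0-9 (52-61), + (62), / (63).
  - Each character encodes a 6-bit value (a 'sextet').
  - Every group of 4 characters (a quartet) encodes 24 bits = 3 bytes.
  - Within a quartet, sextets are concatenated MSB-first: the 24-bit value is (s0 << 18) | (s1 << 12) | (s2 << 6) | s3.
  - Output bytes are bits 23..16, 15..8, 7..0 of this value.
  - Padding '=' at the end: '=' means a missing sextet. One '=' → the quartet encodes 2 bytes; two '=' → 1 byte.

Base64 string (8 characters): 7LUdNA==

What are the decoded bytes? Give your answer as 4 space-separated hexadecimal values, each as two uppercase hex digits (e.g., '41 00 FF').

Answer: EC B5 1D 34

Derivation:
After char 0 ('7'=59): chars_in_quartet=1 acc=0x3B bytes_emitted=0
After char 1 ('L'=11): chars_in_quartet=2 acc=0xECB bytes_emitted=0
After char 2 ('U'=20): chars_in_quartet=3 acc=0x3B2D4 bytes_emitted=0
After char 3 ('d'=29): chars_in_quartet=4 acc=0xECB51D -> emit EC B5 1D, reset; bytes_emitted=3
After char 4 ('N'=13): chars_in_quartet=1 acc=0xD bytes_emitted=3
After char 5 ('A'=0): chars_in_quartet=2 acc=0x340 bytes_emitted=3
Padding '==': partial quartet acc=0x340 -> emit 34; bytes_emitted=4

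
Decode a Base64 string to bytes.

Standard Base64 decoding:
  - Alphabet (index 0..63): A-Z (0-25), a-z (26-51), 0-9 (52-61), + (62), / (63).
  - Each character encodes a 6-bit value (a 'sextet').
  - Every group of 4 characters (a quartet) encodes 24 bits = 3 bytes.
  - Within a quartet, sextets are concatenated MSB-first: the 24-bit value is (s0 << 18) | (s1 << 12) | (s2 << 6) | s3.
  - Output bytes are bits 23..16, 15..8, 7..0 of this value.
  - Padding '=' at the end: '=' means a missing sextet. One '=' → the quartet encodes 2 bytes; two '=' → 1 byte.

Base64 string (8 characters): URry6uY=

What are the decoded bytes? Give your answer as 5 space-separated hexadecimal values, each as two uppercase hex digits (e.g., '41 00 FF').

Answer: 51 1A F2 EA E6

Derivation:
After char 0 ('U'=20): chars_in_quartet=1 acc=0x14 bytes_emitted=0
After char 1 ('R'=17): chars_in_quartet=2 acc=0x511 bytes_emitted=0
After char 2 ('r'=43): chars_in_quartet=3 acc=0x1446B bytes_emitted=0
After char 3 ('y'=50): chars_in_quartet=4 acc=0x511AF2 -> emit 51 1A F2, reset; bytes_emitted=3
After char 4 ('6'=58): chars_in_quartet=1 acc=0x3A bytes_emitted=3
After char 5 ('u'=46): chars_in_quartet=2 acc=0xEAE bytes_emitted=3
After char 6 ('Y'=24): chars_in_quartet=3 acc=0x3AB98 bytes_emitted=3
Padding '=': partial quartet acc=0x3AB98 -> emit EA E6; bytes_emitted=5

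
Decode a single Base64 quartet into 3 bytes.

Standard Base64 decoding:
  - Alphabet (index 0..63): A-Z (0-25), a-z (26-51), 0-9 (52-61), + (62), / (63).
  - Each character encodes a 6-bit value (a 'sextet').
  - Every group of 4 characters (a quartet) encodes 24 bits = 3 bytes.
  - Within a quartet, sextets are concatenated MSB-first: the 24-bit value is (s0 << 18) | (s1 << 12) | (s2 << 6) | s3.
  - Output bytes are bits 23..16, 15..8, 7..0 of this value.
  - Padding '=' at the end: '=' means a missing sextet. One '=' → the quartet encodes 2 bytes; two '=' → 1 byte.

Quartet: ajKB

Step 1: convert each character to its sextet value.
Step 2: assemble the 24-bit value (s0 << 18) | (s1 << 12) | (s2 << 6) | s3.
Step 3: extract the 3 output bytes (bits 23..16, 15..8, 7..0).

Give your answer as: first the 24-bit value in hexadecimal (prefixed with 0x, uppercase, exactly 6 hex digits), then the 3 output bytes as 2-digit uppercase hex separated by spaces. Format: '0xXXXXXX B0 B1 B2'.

Sextets: a=26, j=35, K=10, B=1
24-bit: (26<<18) | (35<<12) | (10<<6) | 1
      = 0x680000 | 0x023000 | 0x000280 | 0x000001
      = 0x6A3281
Bytes: (v>>16)&0xFF=6A, (v>>8)&0xFF=32, v&0xFF=81

Answer: 0x6A3281 6A 32 81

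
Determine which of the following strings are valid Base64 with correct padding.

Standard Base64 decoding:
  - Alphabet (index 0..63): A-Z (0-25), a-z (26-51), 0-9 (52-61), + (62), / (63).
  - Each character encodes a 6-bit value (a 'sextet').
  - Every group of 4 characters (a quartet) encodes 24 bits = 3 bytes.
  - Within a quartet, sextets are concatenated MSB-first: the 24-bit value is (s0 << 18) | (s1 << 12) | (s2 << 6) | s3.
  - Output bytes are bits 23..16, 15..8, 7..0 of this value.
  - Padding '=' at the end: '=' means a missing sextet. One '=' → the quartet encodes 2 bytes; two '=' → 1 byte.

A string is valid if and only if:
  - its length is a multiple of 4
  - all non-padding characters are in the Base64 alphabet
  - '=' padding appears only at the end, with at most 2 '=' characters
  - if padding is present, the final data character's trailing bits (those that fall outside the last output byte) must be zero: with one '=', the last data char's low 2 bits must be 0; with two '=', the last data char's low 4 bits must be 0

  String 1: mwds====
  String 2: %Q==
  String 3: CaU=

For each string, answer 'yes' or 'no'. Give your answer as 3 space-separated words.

Answer: no no yes

Derivation:
String 1: 'mwds====' → invalid (4 pad chars (max 2))
String 2: '%Q==' → invalid (bad char(s): ['%'])
String 3: 'CaU=' → valid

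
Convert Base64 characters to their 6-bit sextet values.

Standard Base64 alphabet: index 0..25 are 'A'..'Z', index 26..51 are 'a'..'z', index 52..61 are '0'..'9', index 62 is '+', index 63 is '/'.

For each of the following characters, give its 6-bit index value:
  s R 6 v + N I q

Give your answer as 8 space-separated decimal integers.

Answer: 44 17 58 47 62 13 8 42

Derivation:
's': a..z range, 26 + ord('s') − ord('a') = 44
'R': A..Z range, ord('R') − ord('A') = 17
'6': 0..9 range, 52 + ord('6') − ord('0') = 58
'v': a..z range, 26 + ord('v') − ord('a') = 47
'+': index 62
'N': A..Z range, ord('N') − ord('A') = 13
'I': A..Z range, ord('I') − ord('A') = 8
'q': a..z range, 26 + ord('q') − ord('a') = 42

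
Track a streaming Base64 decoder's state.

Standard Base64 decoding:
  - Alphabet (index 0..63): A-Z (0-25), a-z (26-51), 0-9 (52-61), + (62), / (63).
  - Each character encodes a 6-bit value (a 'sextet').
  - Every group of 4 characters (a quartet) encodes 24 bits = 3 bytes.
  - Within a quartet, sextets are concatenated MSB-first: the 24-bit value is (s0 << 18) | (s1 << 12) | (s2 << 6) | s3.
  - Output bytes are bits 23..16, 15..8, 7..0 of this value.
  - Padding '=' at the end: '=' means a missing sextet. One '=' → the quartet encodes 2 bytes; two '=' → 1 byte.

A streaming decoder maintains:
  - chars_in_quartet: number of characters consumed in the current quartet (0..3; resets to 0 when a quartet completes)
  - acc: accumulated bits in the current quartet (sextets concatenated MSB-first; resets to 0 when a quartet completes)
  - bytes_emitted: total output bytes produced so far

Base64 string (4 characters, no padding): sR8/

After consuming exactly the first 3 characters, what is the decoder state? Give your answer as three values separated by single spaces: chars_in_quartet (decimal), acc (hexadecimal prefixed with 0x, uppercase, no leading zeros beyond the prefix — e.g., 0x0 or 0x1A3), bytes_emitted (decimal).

After char 0 ('s'=44): chars_in_quartet=1 acc=0x2C bytes_emitted=0
After char 1 ('R'=17): chars_in_quartet=2 acc=0xB11 bytes_emitted=0
After char 2 ('8'=60): chars_in_quartet=3 acc=0x2C47C bytes_emitted=0

Answer: 3 0x2C47C 0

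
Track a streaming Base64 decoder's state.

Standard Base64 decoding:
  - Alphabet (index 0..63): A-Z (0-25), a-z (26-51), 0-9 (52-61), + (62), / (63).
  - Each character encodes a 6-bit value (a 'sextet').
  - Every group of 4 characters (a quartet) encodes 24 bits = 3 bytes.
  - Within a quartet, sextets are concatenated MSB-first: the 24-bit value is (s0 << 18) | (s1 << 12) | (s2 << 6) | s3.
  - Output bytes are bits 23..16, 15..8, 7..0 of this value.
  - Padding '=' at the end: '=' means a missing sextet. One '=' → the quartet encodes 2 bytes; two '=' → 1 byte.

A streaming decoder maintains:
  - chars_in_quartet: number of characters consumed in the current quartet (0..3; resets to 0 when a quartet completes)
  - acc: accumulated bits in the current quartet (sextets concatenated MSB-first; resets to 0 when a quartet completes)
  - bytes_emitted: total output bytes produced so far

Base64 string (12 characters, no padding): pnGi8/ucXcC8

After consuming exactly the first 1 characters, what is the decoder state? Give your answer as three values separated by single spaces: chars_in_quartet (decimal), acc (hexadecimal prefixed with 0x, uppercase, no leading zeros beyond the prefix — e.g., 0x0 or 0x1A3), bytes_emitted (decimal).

Answer: 1 0x29 0

Derivation:
After char 0 ('p'=41): chars_in_quartet=1 acc=0x29 bytes_emitted=0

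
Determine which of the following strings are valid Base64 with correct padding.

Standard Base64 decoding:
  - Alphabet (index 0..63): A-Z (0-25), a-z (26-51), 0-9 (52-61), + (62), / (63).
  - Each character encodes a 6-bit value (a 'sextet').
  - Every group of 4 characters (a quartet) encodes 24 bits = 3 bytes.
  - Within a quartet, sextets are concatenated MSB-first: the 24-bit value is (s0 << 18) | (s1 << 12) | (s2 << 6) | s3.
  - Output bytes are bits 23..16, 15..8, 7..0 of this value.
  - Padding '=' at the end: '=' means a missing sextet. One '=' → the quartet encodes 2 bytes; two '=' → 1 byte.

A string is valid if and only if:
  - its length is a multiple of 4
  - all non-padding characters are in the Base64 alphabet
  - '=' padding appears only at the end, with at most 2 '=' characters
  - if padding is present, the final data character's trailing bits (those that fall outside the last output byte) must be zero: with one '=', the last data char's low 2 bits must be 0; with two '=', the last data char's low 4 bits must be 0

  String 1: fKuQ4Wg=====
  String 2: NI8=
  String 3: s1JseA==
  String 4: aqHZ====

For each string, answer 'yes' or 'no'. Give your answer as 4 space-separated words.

Answer: no yes yes no

Derivation:
String 1: 'fKuQ4Wg=====' → invalid (5 pad chars (max 2))
String 2: 'NI8=' → valid
String 3: 's1JseA==' → valid
String 4: 'aqHZ====' → invalid (4 pad chars (max 2))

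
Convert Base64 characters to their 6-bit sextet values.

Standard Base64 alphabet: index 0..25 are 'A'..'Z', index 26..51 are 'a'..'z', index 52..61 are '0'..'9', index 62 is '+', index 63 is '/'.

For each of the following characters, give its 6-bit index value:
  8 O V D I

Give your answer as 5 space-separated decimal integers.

Answer: 60 14 21 3 8

Derivation:
'8': 0..9 range, 52 + ord('8') − ord('0') = 60
'O': A..Z range, ord('O') − ord('A') = 14
'V': A..Z range, ord('V') − ord('A') = 21
'D': A..Z range, ord('D') − ord('A') = 3
'I': A..Z range, ord('I') − ord('A') = 8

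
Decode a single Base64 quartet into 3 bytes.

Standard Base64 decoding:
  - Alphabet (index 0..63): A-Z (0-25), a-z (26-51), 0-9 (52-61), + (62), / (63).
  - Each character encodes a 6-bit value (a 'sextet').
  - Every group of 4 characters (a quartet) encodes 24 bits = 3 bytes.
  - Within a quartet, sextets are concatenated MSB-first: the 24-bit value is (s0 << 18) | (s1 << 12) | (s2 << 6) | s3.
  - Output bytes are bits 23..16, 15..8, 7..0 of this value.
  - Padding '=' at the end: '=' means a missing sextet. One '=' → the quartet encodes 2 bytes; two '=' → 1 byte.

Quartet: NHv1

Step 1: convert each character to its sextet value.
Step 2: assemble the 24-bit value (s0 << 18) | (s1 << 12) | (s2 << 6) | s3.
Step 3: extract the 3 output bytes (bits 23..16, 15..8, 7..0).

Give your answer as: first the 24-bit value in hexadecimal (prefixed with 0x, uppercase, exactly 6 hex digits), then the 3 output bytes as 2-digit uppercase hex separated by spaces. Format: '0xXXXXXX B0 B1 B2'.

Answer: 0x347BF5 34 7B F5

Derivation:
Sextets: N=13, H=7, v=47, 1=53
24-bit: (13<<18) | (7<<12) | (47<<6) | 53
      = 0x340000 | 0x007000 | 0x000BC0 | 0x000035
      = 0x347BF5
Bytes: (v>>16)&0xFF=34, (v>>8)&0xFF=7B, v&0xFF=F5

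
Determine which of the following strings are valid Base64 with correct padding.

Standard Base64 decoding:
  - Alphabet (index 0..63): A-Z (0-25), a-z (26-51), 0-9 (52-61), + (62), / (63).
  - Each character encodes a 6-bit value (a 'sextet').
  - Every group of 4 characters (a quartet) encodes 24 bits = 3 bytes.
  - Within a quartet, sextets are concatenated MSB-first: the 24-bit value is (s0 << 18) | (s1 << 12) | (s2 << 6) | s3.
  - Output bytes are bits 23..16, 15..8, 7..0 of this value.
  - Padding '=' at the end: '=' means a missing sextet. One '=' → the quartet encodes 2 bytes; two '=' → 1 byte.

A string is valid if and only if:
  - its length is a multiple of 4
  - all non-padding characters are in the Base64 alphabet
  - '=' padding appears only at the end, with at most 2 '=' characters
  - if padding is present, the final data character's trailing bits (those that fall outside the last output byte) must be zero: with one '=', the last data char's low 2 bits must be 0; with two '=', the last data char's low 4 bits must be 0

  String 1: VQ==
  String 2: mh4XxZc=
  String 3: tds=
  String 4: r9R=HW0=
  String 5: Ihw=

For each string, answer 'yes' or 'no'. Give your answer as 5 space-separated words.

Answer: yes yes yes no yes

Derivation:
String 1: 'VQ==' → valid
String 2: 'mh4XxZc=' → valid
String 3: 'tds=' → valid
String 4: 'r9R=HW0=' → invalid (bad char(s): ['=']; '=' in middle)
String 5: 'Ihw=' → valid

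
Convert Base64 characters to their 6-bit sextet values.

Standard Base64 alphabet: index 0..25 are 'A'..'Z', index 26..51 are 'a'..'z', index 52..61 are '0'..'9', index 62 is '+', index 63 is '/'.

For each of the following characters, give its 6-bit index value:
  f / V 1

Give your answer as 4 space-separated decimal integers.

'f': a..z range, 26 + ord('f') − ord('a') = 31
'/': index 63
'V': A..Z range, ord('V') − ord('A') = 21
'1': 0..9 range, 52 + ord('1') − ord('0') = 53

Answer: 31 63 21 53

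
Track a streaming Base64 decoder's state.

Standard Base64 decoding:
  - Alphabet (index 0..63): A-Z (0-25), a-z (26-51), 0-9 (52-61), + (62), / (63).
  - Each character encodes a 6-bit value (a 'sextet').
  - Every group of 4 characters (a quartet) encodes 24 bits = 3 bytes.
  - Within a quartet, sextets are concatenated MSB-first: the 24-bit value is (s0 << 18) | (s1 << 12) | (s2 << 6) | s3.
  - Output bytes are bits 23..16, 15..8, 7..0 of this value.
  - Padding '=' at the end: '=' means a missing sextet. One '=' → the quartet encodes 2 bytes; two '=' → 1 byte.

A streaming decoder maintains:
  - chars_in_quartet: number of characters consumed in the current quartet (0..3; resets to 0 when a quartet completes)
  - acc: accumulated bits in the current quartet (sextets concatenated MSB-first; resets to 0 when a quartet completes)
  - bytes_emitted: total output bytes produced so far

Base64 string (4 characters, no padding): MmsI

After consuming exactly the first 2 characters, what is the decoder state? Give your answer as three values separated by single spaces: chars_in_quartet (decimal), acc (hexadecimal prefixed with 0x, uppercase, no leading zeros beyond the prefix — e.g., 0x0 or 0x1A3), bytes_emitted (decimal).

After char 0 ('M'=12): chars_in_quartet=1 acc=0xC bytes_emitted=0
After char 1 ('m'=38): chars_in_quartet=2 acc=0x326 bytes_emitted=0

Answer: 2 0x326 0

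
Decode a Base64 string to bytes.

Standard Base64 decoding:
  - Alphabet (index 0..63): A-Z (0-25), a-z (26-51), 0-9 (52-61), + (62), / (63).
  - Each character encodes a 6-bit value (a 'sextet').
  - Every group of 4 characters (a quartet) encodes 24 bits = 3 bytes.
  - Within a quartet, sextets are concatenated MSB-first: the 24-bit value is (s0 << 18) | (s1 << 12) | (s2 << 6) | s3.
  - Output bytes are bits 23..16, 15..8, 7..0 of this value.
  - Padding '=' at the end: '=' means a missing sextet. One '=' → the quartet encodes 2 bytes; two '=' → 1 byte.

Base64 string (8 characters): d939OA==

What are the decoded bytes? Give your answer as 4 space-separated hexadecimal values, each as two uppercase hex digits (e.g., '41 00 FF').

After char 0 ('d'=29): chars_in_quartet=1 acc=0x1D bytes_emitted=0
After char 1 ('9'=61): chars_in_quartet=2 acc=0x77D bytes_emitted=0
After char 2 ('3'=55): chars_in_quartet=3 acc=0x1DF77 bytes_emitted=0
After char 3 ('9'=61): chars_in_quartet=4 acc=0x77DDFD -> emit 77 DD FD, reset; bytes_emitted=3
After char 4 ('O'=14): chars_in_quartet=1 acc=0xE bytes_emitted=3
After char 5 ('A'=0): chars_in_quartet=2 acc=0x380 bytes_emitted=3
Padding '==': partial quartet acc=0x380 -> emit 38; bytes_emitted=4

Answer: 77 DD FD 38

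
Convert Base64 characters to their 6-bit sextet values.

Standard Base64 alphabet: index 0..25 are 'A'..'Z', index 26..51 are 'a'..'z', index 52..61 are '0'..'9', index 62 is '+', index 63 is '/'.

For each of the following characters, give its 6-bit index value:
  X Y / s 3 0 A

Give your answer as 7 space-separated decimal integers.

Answer: 23 24 63 44 55 52 0

Derivation:
'X': A..Z range, ord('X') − ord('A') = 23
'Y': A..Z range, ord('Y') − ord('A') = 24
'/': index 63
's': a..z range, 26 + ord('s') − ord('a') = 44
'3': 0..9 range, 52 + ord('3') − ord('0') = 55
'0': 0..9 range, 52 + ord('0') − ord('0') = 52
'A': A..Z range, ord('A') − ord('A') = 0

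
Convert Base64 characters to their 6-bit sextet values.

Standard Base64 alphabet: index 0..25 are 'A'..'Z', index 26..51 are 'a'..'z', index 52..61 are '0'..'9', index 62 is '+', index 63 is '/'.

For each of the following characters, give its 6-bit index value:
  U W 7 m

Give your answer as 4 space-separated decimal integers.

'U': A..Z range, ord('U') − ord('A') = 20
'W': A..Z range, ord('W') − ord('A') = 22
'7': 0..9 range, 52 + ord('7') − ord('0') = 59
'm': a..z range, 26 + ord('m') − ord('a') = 38

Answer: 20 22 59 38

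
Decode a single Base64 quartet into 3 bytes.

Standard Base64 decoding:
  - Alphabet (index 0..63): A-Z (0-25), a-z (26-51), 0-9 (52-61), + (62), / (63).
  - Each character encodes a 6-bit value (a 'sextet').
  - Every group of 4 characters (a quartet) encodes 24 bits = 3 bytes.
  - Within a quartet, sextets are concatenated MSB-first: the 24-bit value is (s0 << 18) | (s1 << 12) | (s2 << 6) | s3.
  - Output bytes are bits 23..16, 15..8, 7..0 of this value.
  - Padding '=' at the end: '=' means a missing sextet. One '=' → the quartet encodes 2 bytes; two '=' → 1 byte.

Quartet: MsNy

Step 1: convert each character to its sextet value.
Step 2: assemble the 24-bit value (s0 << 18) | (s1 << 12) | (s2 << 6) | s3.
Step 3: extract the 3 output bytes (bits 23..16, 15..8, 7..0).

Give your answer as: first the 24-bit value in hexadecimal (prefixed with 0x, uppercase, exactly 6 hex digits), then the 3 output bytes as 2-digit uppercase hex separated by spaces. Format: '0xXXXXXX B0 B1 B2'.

Answer: 0x32C372 32 C3 72

Derivation:
Sextets: M=12, s=44, N=13, y=50
24-bit: (12<<18) | (44<<12) | (13<<6) | 50
      = 0x300000 | 0x02C000 | 0x000340 | 0x000032
      = 0x32C372
Bytes: (v>>16)&0xFF=32, (v>>8)&0xFF=C3, v&0xFF=72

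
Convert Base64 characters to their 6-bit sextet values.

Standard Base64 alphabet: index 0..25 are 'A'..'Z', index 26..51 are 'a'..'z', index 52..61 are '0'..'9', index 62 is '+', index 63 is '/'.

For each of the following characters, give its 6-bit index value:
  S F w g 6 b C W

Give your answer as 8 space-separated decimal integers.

'S': A..Z range, ord('S') − ord('A') = 18
'F': A..Z range, ord('F') − ord('A') = 5
'w': a..z range, 26 + ord('w') − ord('a') = 48
'g': a..z range, 26 + ord('g') − ord('a') = 32
'6': 0..9 range, 52 + ord('6') − ord('0') = 58
'b': a..z range, 26 + ord('b') − ord('a') = 27
'C': A..Z range, ord('C') − ord('A') = 2
'W': A..Z range, ord('W') − ord('A') = 22

Answer: 18 5 48 32 58 27 2 22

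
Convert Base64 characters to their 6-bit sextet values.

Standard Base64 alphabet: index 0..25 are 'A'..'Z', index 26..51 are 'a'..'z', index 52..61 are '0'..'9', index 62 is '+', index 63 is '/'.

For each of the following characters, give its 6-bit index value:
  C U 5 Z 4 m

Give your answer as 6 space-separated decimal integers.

Answer: 2 20 57 25 56 38

Derivation:
'C': A..Z range, ord('C') − ord('A') = 2
'U': A..Z range, ord('U') − ord('A') = 20
'5': 0..9 range, 52 + ord('5') − ord('0') = 57
'Z': A..Z range, ord('Z') − ord('A') = 25
'4': 0..9 range, 52 + ord('4') − ord('0') = 56
'm': a..z range, 26 + ord('m') − ord('a') = 38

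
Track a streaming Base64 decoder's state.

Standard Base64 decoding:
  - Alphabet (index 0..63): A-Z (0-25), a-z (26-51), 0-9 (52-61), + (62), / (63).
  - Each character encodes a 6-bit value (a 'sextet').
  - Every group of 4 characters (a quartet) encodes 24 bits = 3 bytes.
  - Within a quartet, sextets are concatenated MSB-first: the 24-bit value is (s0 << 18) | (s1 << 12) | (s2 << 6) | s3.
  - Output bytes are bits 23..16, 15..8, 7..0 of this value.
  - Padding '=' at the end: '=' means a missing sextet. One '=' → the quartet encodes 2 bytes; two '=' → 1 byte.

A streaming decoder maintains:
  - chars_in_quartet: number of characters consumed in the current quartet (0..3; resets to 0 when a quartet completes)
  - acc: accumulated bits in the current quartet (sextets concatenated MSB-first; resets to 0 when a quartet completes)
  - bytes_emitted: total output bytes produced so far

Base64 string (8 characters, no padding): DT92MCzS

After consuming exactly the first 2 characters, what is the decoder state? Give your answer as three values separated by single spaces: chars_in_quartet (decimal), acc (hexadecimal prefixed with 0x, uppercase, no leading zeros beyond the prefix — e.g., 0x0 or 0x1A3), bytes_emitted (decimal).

Answer: 2 0xD3 0

Derivation:
After char 0 ('D'=3): chars_in_quartet=1 acc=0x3 bytes_emitted=0
After char 1 ('T'=19): chars_in_quartet=2 acc=0xD3 bytes_emitted=0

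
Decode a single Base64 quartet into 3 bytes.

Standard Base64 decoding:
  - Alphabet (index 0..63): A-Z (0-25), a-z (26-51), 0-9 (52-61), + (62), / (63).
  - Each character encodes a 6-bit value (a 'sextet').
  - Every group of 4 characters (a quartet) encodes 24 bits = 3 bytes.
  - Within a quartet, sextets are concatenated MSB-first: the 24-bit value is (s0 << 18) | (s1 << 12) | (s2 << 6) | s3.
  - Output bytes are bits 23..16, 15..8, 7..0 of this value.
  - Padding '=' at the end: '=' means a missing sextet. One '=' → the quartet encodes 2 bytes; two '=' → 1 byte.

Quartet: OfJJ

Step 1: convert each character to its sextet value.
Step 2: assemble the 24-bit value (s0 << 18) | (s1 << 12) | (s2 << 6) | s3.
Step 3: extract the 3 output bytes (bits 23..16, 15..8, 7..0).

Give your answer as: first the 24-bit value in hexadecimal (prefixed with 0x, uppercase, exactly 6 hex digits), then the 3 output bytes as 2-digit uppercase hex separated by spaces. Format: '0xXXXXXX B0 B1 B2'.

Sextets: O=14, f=31, J=9, J=9
24-bit: (14<<18) | (31<<12) | (9<<6) | 9
      = 0x380000 | 0x01F000 | 0x000240 | 0x000009
      = 0x39F249
Bytes: (v>>16)&0xFF=39, (v>>8)&0xFF=F2, v&0xFF=49

Answer: 0x39F249 39 F2 49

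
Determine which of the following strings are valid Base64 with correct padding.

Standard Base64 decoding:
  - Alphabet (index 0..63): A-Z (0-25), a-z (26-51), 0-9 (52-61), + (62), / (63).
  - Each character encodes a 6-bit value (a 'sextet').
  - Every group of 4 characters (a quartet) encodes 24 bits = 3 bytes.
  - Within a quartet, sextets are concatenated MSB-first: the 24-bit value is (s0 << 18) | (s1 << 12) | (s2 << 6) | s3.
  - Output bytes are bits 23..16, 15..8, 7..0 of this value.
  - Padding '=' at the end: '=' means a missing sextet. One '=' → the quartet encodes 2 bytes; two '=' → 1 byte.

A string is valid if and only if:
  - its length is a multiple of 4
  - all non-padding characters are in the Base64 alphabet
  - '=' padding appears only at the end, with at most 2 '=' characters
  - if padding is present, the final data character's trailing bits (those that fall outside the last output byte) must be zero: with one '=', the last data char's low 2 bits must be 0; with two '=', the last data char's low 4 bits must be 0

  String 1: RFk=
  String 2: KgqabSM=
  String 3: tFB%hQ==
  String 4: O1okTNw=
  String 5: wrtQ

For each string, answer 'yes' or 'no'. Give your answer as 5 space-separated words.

String 1: 'RFk=' → valid
String 2: 'KgqabSM=' → valid
String 3: 'tFB%hQ==' → invalid (bad char(s): ['%'])
String 4: 'O1okTNw=' → valid
String 5: 'wrtQ' → valid

Answer: yes yes no yes yes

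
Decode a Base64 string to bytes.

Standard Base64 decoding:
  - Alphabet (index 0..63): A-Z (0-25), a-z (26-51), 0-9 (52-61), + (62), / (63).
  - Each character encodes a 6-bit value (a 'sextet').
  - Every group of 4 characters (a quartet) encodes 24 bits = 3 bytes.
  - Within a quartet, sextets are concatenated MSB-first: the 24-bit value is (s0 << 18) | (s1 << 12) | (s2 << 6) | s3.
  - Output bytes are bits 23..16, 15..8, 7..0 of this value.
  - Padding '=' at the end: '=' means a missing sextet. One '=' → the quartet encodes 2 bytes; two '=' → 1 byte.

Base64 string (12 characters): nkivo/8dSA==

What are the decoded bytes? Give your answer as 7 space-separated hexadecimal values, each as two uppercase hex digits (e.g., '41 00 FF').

After char 0 ('n'=39): chars_in_quartet=1 acc=0x27 bytes_emitted=0
After char 1 ('k'=36): chars_in_quartet=2 acc=0x9E4 bytes_emitted=0
After char 2 ('i'=34): chars_in_quartet=3 acc=0x27922 bytes_emitted=0
After char 3 ('v'=47): chars_in_quartet=4 acc=0x9E48AF -> emit 9E 48 AF, reset; bytes_emitted=3
After char 4 ('o'=40): chars_in_quartet=1 acc=0x28 bytes_emitted=3
After char 5 ('/'=63): chars_in_quartet=2 acc=0xA3F bytes_emitted=3
After char 6 ('8'=60): chars_in_quartet=3 acc=0x28FFC bytes_emitted=3
After char 7 ('d'=29): chars_in_quartet=4 acc=0xA3FF1D -> emit A3 FF 1D, reset; bytes_emitted=6
After char 8 ('S'=18): chars_in_quartet=1 acc=0x12 bytes_emitted=6
After char 9 ('A'=0): chars_in_quartet=2 acc=0x480 bytes_emitted=6
Padding '==': partial quartet acc=0x480 -> emit 48; bytes_emitted=7

Answer: 9E 48 AF A3 FF 1D 48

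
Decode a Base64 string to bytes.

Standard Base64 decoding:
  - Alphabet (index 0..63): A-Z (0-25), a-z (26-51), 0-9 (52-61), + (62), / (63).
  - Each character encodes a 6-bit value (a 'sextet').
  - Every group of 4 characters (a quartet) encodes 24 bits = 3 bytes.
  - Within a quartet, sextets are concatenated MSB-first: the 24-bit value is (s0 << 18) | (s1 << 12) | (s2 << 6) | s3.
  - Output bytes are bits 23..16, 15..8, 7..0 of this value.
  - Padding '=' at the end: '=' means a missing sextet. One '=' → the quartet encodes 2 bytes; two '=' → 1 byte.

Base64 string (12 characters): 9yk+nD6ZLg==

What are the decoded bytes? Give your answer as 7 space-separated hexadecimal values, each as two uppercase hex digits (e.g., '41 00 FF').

Answer: F7 29 3E 9C 3E 99 2E

Derivation:
After char 0 ('9'=61): chars_in_quartet=1 acc=0x3D bytes_emitted=0
After char 1 ('y'=50): chars_in_quartet=2 acc=0xF72 bytes_emitted=0
After char 2 ('k'=36): chars_in_quartet=3 acc=0x3DCA4 bytes_emitted=0
After char 3 ('+'=62): chars_in_quartet=4 acc=0xF7293E -> emit F7 29 3E, reset; bytes_emitted=3
After char 4 ('n'=39): chars_in_quartet=1 acc=0x27 bytes_emitted=3
After char 5 ('D'=3): chars_in_quartet=2 acc=0x9C3 bytes_emitted=3
After char 6 ('6'=58): chars_in_quartet=3 acc=0x270FA bytes_emitted=3
After char 7 ('Z'=25): chars_in_quartet=4 acc=0x9C3E99 -> emit 9C 3E 99, reset; bytes_emitted=6
After char 8 ('L'=11): chars_in_quartet=1 acc=0xB bytes_emitted=6
After char 9 ('g'=32): chars_in_quartet=2 acc=0x2E0 bytes_emitted=6
Padding '==': partial quartet acc=0x2E0 -> emit 2E; bytes_emitted=7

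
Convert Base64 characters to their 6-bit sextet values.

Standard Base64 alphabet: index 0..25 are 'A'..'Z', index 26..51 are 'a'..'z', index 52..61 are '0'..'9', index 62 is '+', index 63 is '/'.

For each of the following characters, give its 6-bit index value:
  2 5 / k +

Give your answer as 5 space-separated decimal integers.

'2': 0..9 range, 52 + ord('2') − ord('0') = 54
'5': 0..9 range, 52 + ord('5') − ord('0') = 57
'/': index 63
'k': a..z range, 26 + ord('k') − ord('a') = 36
'+': index 62

Answer: 54 57 63 36 62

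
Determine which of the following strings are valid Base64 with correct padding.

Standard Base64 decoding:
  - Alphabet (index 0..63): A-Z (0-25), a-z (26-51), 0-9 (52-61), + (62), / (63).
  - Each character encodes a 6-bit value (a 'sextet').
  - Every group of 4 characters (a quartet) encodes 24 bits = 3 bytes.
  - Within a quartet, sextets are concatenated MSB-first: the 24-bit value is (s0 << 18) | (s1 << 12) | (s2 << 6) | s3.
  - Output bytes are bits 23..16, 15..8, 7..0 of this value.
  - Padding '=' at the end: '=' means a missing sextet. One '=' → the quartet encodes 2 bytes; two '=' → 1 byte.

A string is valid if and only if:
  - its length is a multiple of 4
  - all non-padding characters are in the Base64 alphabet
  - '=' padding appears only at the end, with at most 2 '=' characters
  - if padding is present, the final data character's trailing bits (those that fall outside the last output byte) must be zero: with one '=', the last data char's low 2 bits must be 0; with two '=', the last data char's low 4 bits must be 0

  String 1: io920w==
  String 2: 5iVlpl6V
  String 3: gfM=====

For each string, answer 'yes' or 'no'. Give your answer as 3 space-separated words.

String 1: 'io920w==' → valid
String 2: '5iVlpl6V' → valid
String 3: 'gfM=====' → invalid (5 pad chars (max 2))

Answer: yes yes no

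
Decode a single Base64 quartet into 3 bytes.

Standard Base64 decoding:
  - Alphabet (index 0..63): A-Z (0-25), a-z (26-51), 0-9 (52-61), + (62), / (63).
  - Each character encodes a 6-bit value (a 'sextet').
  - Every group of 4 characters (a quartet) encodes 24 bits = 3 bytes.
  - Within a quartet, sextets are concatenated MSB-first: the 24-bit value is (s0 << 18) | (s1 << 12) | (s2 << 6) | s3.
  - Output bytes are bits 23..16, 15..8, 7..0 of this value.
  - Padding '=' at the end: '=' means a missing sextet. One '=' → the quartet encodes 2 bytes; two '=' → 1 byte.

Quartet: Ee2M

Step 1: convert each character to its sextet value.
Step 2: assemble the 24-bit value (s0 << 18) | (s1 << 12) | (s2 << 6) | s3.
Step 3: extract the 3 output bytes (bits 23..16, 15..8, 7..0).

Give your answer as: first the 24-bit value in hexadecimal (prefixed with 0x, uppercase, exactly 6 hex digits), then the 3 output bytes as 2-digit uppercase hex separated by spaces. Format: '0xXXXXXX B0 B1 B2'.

Sextets: E=4, e=30, 2=54, M=12
24-bit: (4<<18) | (30<<12) | (54<<6) | 12
      = 0x100000 | 0x01E000 | 0x000D80 | 0x00000C
      = 0x11ED8C
Bytes: (v>>16)&0xFF=11, (v>>8)&0xFF=ED, v&0xFF=8C

Answer: 0x11ED8C 11 ED 8C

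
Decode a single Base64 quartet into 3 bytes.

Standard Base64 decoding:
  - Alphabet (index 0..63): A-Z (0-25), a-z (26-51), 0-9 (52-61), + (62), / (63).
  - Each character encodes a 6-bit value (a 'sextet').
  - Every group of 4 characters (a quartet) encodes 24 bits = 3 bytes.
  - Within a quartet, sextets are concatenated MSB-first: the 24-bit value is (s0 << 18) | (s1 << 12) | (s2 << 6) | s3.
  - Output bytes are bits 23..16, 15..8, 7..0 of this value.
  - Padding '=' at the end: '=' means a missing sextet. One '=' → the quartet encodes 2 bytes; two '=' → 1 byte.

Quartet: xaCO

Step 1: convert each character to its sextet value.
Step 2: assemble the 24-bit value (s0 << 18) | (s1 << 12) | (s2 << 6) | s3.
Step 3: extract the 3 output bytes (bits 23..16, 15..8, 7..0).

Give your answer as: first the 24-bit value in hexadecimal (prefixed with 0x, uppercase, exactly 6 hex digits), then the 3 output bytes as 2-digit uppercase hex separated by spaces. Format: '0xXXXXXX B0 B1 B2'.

Answer: 0xC5A08E C5 A0 8E

Derivation:
Sextets: x=49, a=26, C=2, O=14
24-bit: (49<<18) | (26<<12) | (2<<6) | 14
      = 0xC40000 | 0x01A000 | 0x000080 | 0x00000E
      = 0xC5A08E
Bytes: (v>>16)&0xFF=C5, (v>>8)&0xFF=A0, v&0xFF=8E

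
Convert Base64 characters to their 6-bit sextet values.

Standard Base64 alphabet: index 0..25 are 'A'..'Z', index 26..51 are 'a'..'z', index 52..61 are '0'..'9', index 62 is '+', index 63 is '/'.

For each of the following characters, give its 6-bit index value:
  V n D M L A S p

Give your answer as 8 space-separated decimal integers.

Answer: 21 39 3 12 11 0 18 41

Derivation:
'V': A..Z range, ord('V') − ord('A') = 21
'n': a..z range, 26 + ord('n') − ord('a') = 39
'D': A..Z range, ord('D') − ord('A') = 3
'M': A..Z range, ord('M') − ord('A') = 12
'L': A..Z range, ord('L') − ord('A') = 11
'A': A..Z range, ord('A') − ord('A') = 0
'S': A..Z range, ord('S') − ord('A') = 18
'p': a..z range, 26 + ord('p') − ord('a') = 41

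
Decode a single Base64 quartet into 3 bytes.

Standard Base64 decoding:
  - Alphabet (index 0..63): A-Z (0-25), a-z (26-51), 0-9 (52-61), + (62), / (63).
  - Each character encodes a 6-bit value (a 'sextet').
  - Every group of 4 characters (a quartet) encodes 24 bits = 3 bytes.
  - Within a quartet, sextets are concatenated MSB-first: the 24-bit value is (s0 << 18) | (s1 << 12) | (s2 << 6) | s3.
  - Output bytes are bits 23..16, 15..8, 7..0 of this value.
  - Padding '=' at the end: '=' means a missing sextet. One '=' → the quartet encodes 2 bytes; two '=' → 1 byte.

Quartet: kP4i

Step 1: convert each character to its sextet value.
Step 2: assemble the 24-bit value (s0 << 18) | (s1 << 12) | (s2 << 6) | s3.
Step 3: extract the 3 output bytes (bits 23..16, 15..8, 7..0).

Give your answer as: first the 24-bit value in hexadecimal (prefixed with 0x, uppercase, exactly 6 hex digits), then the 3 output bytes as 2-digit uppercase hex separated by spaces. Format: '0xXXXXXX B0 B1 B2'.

Answer: 0x90FE22 90 FE 22

Derivation:
Sextets: k=36, P=15, 4=56, i=34
24-bit: (36<<18) | (15<<12) | (56<<6) | 34
      = 0x900000 | 0x00F000 | 0x000E00 | 0x000022
      = 0x90FE22
Bytes: (v>>16)&0xFF=90, (v>>8)&0xFF=FE, v&0xFF=22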